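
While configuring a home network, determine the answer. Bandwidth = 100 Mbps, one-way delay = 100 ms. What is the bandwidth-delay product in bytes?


Given: bandwidth = 100 Mbps, delay = 100 ms
BDP in bits = 100 * 10^6 * 100 / 1000
BDP in bits = 10000000
BDP in bytes = 10000000 / 8 = 1250000

1250000


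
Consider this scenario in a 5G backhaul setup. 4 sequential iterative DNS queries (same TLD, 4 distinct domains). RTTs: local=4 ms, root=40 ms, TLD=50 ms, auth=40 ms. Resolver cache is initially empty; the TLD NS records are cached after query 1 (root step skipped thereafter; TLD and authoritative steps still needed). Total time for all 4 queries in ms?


Lookup 1 (cold cache): local + root + TLD + auth = 4 + 40 + 50 + 40 = 134 ms
Lookups 2..4 (TLD NS cached -> skip root; new domain -> still ask TLD and auth): local + TLD + auth = 4 + 50 + 40 = 94 ms each
Remaining 3 lookups: 3 * 94 = 282 ms
Total = 134 + 282 = 416 ms

416


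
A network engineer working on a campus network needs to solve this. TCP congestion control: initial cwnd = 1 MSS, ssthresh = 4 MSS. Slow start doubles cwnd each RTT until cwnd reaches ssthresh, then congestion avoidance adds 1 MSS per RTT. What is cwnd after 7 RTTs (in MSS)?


RTT 0: cwnd = 1 MSS (initial)
RTT 1: cwnd = 2 MSS (slow start, doubled)
RTT 2: cwnd = 4 MSS (slow start, doubled)
RTT 3: cwnd = 5 MSS (congestion avoidance, +1)
RTT 4: cwnd = 6 MSS (congestion avoidance, +1)
RTT 5: cwnd = 7 MSS (congestion avoidance, +1)
RTT 6: cwnd = 8 MSS (congestion avoidance, +1)
RTT 7: cwnd = 9 MSS (congestion avoidance, +1)

9


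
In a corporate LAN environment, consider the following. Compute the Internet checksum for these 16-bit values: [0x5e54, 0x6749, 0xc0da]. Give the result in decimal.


Given words: [0x5e54, 0x6749, 0xc0da]
Step 1: Sum all words
Raw sum = 24148 + 26441 + 49370 = 99959
Step 2: Fold carry: (34423 + 1) = 34424
One's complement = ~34424 & 0xFFFF = 31111

31111


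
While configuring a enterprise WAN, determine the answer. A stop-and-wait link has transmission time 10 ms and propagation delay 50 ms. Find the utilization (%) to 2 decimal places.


Given: Ttrans = 10 ms, Tprop = 50 ms
RTT = 2 * Tprop = 2 * 50 = 100 ms
U = Ttrans / (Ttrans + RTT)
U = 10 / (10 + 100)
U = 10 / 110 = 0.090909
U% = 9.09%

9.09


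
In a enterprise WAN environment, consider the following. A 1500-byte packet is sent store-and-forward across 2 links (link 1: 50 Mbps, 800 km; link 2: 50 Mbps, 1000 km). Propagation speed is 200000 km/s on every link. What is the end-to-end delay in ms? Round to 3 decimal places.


Packet = 1500 bytes = 12000 bits. Store-and-forward: sum (t_trans + t_prop) per link.
Link 1: t_trans = 12000/(50*10^6) s = 0.2400 ms; t_prop = 800/200000 s = 4.0000 ms; subtotal = 4.2400 ms
Link 2: t_trans = 12000/(50*10^6) s = 0.2400 ms; t_prop = 1000/200000 s = 5.0000 ms; subtotal = 5.2400 ms
End-to-end = 4.2400 + 5.2400 = 9.4800 ms -> 9.480 ms (3 dp)

9.480


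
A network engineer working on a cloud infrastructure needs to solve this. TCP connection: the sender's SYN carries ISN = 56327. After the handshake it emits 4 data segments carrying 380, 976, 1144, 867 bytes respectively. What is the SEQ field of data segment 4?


The SYN occupies sequence number ISN = 56327, so the first data byte is ISN + 1 = 56328.
SEQ of data segment i = (ISN + 1) + sum of payload sizes of segments 1..i-1.
Segment 1: SEQ = 56328, payload = 380 bytes
Segment 2: SEQ = 56708, payload = 976 bytes
Segment 3: SEQ = 57684, payload = 1144 bytes
Segment 4: SEQ = 58828, payload = 867 bytes
SEQ of segment 4 = 56328 + 380 + 976 + 1144 = 58828

58828


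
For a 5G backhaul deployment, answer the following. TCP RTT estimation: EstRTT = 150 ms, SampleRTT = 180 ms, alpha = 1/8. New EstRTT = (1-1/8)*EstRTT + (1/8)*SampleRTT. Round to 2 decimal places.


Given: EstRTT = 150 ms, SampleRTT = 180 ms, alpha = 1/8
New EstRTT = (1 - alpha) * EstRTT + alpha * SampleRTT
(7/8) * 150 = 131.25
(1/8) * 180 = 22.5
New EstRTT = 131.25 + 22.5 = 153.75 ms -> 153.75 ms (2 dp)

153.75


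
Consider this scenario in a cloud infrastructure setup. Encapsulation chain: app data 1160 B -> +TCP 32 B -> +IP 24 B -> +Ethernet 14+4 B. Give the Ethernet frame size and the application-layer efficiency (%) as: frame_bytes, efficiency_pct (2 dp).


TCP segment = 1160 + 32 = 1192 B
IP packet = 1192 + 24 = 1216 B
Ethernet frame = 1216 + 14 + 4 = 1234 B
Efficiency = app / frame = 1160 / 1234 = 0.940032 = 94.0032% -> 94.00% (2 dp)

1234, 94.00


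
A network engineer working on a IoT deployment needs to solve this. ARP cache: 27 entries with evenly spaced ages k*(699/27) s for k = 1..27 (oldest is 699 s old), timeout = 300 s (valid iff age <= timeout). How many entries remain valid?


Ages are k * 699/27 s for k = 1..27 (spacing = 25.8889 s).
Entry k is valid iff k * 699/27 <= 300 iff k <= 27 * 300 / 699 = 11.5880
n_valid = floor(11.5880) = 11
(n_stale = 27 - 11 = 16)

11


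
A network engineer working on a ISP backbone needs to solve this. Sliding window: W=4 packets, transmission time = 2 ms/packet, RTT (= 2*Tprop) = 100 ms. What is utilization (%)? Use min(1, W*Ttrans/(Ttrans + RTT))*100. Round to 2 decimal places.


Given: W = 4, Ttrans = 2 ms, RTT = 100 ms (= 2 * Tprop, Tprop = 50 ms)
Cycle time = Ttrans + RTT = 2 + 100 = 102 ms (first packet sent until its ACK returns)
W * Ttrans = 4 * 2 = 8 ms of sending per cycle
W * Ttrans / (Ttrans + RTT) = 8 / 102 = 0.078431
U = min(1, 0.078431) = 0.078431
U% = 7.84%

7.84


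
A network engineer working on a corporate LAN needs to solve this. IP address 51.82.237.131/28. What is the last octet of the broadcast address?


Given: IP = 51.82.237.131, prefix = /28
Host bits = 32 - 28 = 4
Network last octet = 131 AND mask = 128
Host part size = 2^4 - 1 = 15
Broadcast last octet = 128 OR 15 = 143

143


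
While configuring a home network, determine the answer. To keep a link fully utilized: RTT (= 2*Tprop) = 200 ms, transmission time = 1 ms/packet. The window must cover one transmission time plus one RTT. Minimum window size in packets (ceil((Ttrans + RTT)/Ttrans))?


Given: Ttrans = 1 ms, RTT = 200 ms (= 2 * Tprop, Tprop = 100 ms)
Time until first ACK returns = Ttrans + RTT = 1 + 200 = 201 ms
Need W * Ttrans >= Ttrans + RTT  ->  W >= (Ttrans + RTT) / Ttrans
(Ttrans + RTT) / Ttrans = 201 / 1 = 201
W_min = ceil(201) = 201

201


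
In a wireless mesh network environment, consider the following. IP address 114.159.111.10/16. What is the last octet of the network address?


Given: IP = 114.159.111.10, prefix = /16
Subnet mask = 255.255.0.0
Last octet of IP: 10
Last octet of mask: 0
Network last octet = 10 AND 0 = 0

0


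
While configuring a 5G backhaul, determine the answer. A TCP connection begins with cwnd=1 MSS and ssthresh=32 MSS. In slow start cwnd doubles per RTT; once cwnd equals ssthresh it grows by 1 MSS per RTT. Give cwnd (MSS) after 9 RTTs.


RTT 0: cwnd = 1 MSS (initial)
RTT 1: cwnd = 2 MSS (slow start, doubled)
RTT 2: cwnd = 4 MSS (slow start, doubled)
RTT 3: cwnd = 8 MSS (slow start, doubled)
RTT 4: cwnd = 16 MSS (slow start, doubled)
RTT 5: cwnd = 32 MSS (slow start, doubled)
RTT 6: cwnd = 33 MSS (congestion avoidance, +1)
RTT 7: cwnd = 34 MSS (congestion avoidance, +1)
RTT 8: cwnd = 35 MSS (congestion avoidance, +1)
RTT 9: cwnd = 36 MSS (congestion avoidance, +1)

36


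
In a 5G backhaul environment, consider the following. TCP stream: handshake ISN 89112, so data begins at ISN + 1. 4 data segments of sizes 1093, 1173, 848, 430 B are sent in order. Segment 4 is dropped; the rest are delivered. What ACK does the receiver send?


SYN uses sequence number 89112; first data byte = ISN + 1 = 89113.
Segment 1: SEQ = 89113, len = 1093 B, covers [89113, 90205]
Segment 2: SEQ = 90206, len = 1173 B, covers [90206, 91378]
Segment 3: SEQ = 91379, len = 848 B, covers [91379, 92226]
Segment 4: SEQ = 92227, len = 430 B, covers [92227, 92656] [LOST]
In-order data received: bytes [89113, 92226] (segments 1..3).
Segment 4 missing -> gap begins at byte 92227.
Cumulative ACK = next expected in-order byte = 89113 + 1093 + 1173 + 848 = 92227

92227


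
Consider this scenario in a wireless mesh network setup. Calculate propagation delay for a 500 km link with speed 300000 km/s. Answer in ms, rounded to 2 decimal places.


Given: distance = 500 km, speed = 300000 km/s
Delay = distance / speed = 500 / 300000 seconds
Delay in ms = 500 * 1000 / 300000
Delay = 1.6667 ms
Rounded to 2 dp = 1.67 ms

1.67


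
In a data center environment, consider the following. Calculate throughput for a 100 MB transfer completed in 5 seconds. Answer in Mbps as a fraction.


Given: file = 100 MB, time = 5 s
File in Mb = 100 * 8 = 800 Mb
Throughput = 800 / 5 Mbps
Throughput = 160 Mbps

160


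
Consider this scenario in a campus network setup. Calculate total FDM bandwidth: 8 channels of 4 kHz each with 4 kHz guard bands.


Given: 8 channels, 4 kHz each, guard = 4 kHz
Channel bandwidth = 8 * 4 = 32 kHz
Guard bands = 7 gaps * 4 kHz = 28 kHz
Total = 32 + 28 = 60 kHz

60


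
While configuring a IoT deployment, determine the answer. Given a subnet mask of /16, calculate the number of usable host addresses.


Given: subnet mask /16
Host bits = 32 - 16 = 16
Total addresses = 2^16 = 65536
Usable hosts = 65536 - 2 (network + broadcast) = 65534

65534


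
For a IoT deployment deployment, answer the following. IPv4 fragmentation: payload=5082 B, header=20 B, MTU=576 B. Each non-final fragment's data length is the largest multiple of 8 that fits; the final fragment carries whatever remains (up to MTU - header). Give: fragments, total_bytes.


Max data per non-final fragment = floor((MTU - header)/8)*8 = floor((576 - 20)/8)*8 = floor(556/8)*8 = 552 B
Final fragment needs no 8-byte alignment: it can carry up to MTU - header = 556 B
Non-final fragments needed = ceil((payload - 556) / 552) = ceil(4526/552) = ceil(8.1993) = 9
Number of fragments = 9 + 1 = 10
Fragment sizes (data): 9 * 552 B + 114 B (last, 114 <= 556 OK)
Total bytes sent = payload + n_frags * header = 5082 + 10*20 = 5082 + 200 = 5282 B

10, 5282


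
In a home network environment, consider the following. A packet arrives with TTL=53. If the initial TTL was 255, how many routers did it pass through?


Given: initial TTL = 255, received TTL = 53
Hops = initial TTL - received TTL
Hops = 255 - 53 = 202

202


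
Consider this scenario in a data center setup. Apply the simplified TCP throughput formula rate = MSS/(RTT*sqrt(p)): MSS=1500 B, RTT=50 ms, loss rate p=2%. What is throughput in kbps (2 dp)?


Given: MSS = 1500 bytes, RTT = 50 ms, loss = 2%
RTT in seconds = 50 / 1000 = 0.05
Loss rate = 2% = 0.02
sqrt(loss) = sqrt(0.02) = 0.141421356237
Throughput (bytes/s) = 1500 / (0.05 * 0.141421356237) = 212132.0344
Throughput (kbps) = 212132.0344 * 8 / 1000 = 1697.056275 -> 1697.06 kbps (2 dp)

1697.06


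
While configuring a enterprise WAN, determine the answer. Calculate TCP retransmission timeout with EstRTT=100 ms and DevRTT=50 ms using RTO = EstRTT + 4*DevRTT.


Given: EstRTT = 100 ms, DevRTT = 50 ms
Timeout = EstRTT + 4 * DevRTT
4 * DevRTT = 4 * 50 = 200
Timeout = 100 + 200 = 300 ms

300


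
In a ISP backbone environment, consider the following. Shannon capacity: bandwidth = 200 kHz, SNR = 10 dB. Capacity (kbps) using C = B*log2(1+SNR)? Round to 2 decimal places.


Given: B = 200 kHz, SNR = 10 dB
SNR linear = 10^(10/10) = 10
1 + SNR = 11
log2(11) = 3.4594316186
C = 200 * 1000 * 3.4594316186 = 691886.3237 bps
C = 691.886324 kbps -> 691.89 kbps (2 dp)

691.89


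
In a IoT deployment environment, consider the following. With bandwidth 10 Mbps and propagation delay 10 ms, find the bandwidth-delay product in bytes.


Given: bandwidth = 10 Mbps, delay = 10 ms
BDP in bits = 10 * 10^6 * 10 / 1000
BDP in bits = 100000
BDP in bytes = 100000 / 8 = 12500

12500


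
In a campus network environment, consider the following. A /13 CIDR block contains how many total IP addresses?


Given: CIDR prefix /13
Host bits = 32 - 13 = 19
Total addresses = 2^19 = 524288

524288


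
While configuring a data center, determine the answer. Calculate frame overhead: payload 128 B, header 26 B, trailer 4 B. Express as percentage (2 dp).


Given: payload = 128 B, header = 26 B, trailer = 4 B
Overhead bytes = header + trailer = 26 + 4 = 30
Total frame = payload + overhead = 128 + 30 = 158
Overhead % = 30 / 158 * 100 = 18.9873% -> 18.99% (2 dp)

18.99


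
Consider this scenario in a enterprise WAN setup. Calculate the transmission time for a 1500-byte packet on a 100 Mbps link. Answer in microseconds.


Given: packet = 1500 bytes, bandwidth = 100 Mbps
Packet in bits = 1500 * 8 = 12000 bits
Bandwidth = 100 * 10^6 = 100000000 bps
Time = 12000 / 100000000 seconds
Time in us = 12000 * 10^6 / 100000000 = 120

120


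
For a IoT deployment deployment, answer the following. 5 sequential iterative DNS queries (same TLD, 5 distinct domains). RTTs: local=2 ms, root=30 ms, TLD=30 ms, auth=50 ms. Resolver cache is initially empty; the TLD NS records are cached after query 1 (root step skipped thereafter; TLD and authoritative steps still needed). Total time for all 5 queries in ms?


Lookup 1 (cold cache): local + root + TLD + auth = 2 + 30 + 30 + 50 = 112 ms
Lookups 2..5 (TLD NS cached -> skip root; new domain -> still ask TLD and auth): local + TLD + auth = 2 + 30 + 50 = 82 ms each
Remaining 4 lookups: 4 * 82 = 328 ms
Total = 112 + 328 = 440 ms

440


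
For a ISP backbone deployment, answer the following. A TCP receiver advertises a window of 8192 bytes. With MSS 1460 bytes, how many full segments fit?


Given: RWND = 8192 bytes, MSS = 1460 bytes
Full segments = floor(RWND / MSS)
Full segments = floor(8192 / 1460)
Full segments = floor(5.611) = 5

5


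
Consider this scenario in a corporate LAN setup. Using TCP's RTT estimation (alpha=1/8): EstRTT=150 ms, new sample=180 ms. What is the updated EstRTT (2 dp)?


Given: EstRTT = 150 ms, SampleRTT = 180 ms, alpha = 1/8
New EstRTT = (1 - alpha) * EstRTT + alpha * SampleRTT
(7/8) * 150 = 131.25
(1/8) * 180 = 22.5
New EstRTT = 131.25 + 22.5 = 153.75 ms -> 153.75 ms (2 dp)

153.75


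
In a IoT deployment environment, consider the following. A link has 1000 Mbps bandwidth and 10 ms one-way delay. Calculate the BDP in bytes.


Given: bandwidth = 1000 Mbps, delay = 10 ms
BDP in bits = 1000 * 10^6 * 10 / 1000
BDP in bits = 10000000
BDP in bytes = 10000000 / 8 = 1250000

1250000


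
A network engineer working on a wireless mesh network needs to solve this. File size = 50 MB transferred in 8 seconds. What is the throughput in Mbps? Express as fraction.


Given: file = 50 MB, time = 8 s
File in Mb = 50 * 8 = 400 Mb
Throughput = 400 / 8 Mbps
Throughput = 50 Mbps

50


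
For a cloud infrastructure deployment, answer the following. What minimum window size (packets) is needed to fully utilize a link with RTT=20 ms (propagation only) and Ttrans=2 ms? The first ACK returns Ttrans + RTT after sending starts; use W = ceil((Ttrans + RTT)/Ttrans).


Given: Ttrans = 2 ms, RTT = 20 ms (= 2 * Tprop, Tprop = 10 ms)
Time until first ACK returns = Ttrans + RTT = 2 + 20 = 22 ms
Need W * Ttrans >= Ttrans + RTT  ->  W >= (Ttrans + RTT) / Ttrans
(Ttrans + RTT) / Ttrans = 22 / 2 = 11
W_min = ceil(11) = 11

11


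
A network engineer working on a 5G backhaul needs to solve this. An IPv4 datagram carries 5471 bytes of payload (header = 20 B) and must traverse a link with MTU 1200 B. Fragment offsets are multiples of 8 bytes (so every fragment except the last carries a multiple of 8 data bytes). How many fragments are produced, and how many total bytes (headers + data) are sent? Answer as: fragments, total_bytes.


Max data per non-final fragment = floor((MTU - header)/8)*8 = floor((1200 - 20)/8)*8 = floor(1180/8)*8 = 1176 B
Final fragment needs no 8-byte alignment: it can carry up to MTU - header = 1180 B
Non-final fragments needed = ceil((payload - 1180) / 1176) = ceil(4291/1176) = ceil(3.6488) = 4
Number of fragments = 4 + 1 = 5
Fragment sizes (data): 4 * 1176 B + 767 B (last, 767 <= 1180 OK)
Total bytes sent = payload + n_frags * header = 5471 + 5*20 = 5471 + 100 = 5571 B

5, 5571


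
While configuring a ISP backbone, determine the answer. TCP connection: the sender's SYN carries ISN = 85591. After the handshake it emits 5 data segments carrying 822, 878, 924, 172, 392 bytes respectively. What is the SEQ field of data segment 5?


The SYN occupies sequence number ISN = 85591, so the first data byte is ISN + 1 = 85592.
SEQ of data segment i = (ISN + 1) + sum of payload sizes of segments 1..i-1.
Segment 1: SEQ = 85592, payload = 822 bytes
Segment 2: SEQ = 86414, payload = 878 bytes
Segment 3: SEQ = 87292, payload = 924 bytes
Segment 4: SEQ = 88216, payload = 172 bytes
Segment 5: SEQ = 88388, payload = 392 bytes
SEQ of segment 5 = 85592 + 822 + 878 + 924 + 172 = 88388

88388


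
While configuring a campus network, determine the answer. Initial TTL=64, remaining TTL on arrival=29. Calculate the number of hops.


Given: initial TTL = 64, received TTL = 29
Hops = initial TTL - received TTL
Hops = 64 - 29 = 35

35


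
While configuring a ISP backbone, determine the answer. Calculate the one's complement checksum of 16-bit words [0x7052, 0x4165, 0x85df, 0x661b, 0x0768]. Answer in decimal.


Given words: [0x7052, 0x4165, 0x85df, 0x661b, 0x0768]
Step 1: Sum all words
Raw sum = 28754 + 16741 + 34271 + 26139 + 1896 = 107801
Step 2: Fold carry: (42265 + 1) = 42266
One's complement = ~42266 & 0xFFFF = 23269

23269


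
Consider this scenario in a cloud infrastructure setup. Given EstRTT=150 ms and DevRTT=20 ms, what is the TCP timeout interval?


Given: EstRTT = 150 ms, DevRTT = 20 ms
Timeout = EstRTT + 4 * DevRTT
4 * DevRTT = 4 * 20 = 80
Timeout = 150 + 80 = 230 ms

230


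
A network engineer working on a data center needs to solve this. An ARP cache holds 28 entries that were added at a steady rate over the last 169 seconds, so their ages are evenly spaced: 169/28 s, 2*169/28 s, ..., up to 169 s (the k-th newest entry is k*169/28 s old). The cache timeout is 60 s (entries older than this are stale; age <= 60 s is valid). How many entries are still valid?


Ages are k * 169/28 s for k = 1..28 (spacing = 6.0357 s).
Entry k is valid iff k * 169/28 <= 60 iff k <= 28 * 60 / 169 = 9.9408
n_valid = floor(9.9408) = 9
(n_stale = 28 - 9 = 19)

9


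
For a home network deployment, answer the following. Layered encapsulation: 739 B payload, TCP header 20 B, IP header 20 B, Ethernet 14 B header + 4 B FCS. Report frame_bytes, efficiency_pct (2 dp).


TCP segment = 739 + 20 = 759 B
IP packet = 759 + 20 = 779 B
Ethernet frame = 779 + 14 + 4 = 797 B
Efficiency = app / frame = 739 / 797 = 0.927227 = 92.7227% -> 92.72% (2 dp)

797, 92.72


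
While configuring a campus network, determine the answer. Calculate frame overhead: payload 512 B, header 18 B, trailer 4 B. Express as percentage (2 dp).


Given: payload = 512 B, header = 18 B, trailer = 4 B
Overhead bytes = header + trailer = 18 + 4 = 22
Total frame = payload + overhead = 512 + 22 = 534
Overhead % = 22 / 534 * 100 = 4.1199% -> 4.12% (2 dp)

4.12


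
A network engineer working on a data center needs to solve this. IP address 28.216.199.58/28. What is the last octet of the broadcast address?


Given: IP = 28.216.199.58, prefix = /28
Host bits = 32 - 28 = 4
Network last octet = 58 AND mask = 48
Host part size = 2^4 - 1 = 15
Broadcast last octet = 48 OR 15 = 63

63


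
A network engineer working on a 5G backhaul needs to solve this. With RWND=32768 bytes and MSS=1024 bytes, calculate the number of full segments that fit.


Given: RWND = 32768 bytes, MSS = 1024 bytes
Full segments = floor(RWND / MSS)
Full segments = floor(32768 / 1024)
Full segments = floor(32.0) = 32

32


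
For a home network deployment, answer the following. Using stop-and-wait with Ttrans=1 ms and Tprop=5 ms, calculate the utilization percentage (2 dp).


Given: Ttrans = 1 ms, Tprop = 5 ms
RTT = 2 * Tprop = 2 * 5 = 10 ms
U = Ttrans / (Ttrans + RTT)
U = 1 / (1 + 10)
U = 1 / 11 = 0.090909
U% = 9.09%

9.09


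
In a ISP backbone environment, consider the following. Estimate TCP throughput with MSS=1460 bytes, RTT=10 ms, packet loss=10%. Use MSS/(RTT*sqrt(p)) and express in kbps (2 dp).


Given: MSS = 1460 bytes, RTT = 10 ms, loss = 10%
RTT in seconds = 10 / 1000 = 0.01
Loss rate = 10% = 0.1
sqrt(loss) = sqrt(0.1) = 0.316227766017
Throughput (bytes/s) = 1460 / (0.01 * 0.316227766017) = 461692.5384
Throughput (kbps) = 461692.5384 * 8 / 1000 = 3693.540307 -> 3693.54 kbps (2 dp)

3693.54


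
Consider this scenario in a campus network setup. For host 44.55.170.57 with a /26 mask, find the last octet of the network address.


Given: IP = 44.55.170.57, prefix = /26
Subnet mask = 255.255.255.192
Last octet of IP: 57
Last octet of mask: 192
Network last octet = 57 AND 192 = 0

0


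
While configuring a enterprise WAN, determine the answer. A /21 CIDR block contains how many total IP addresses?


Given: CIDR prefix /21
Host bits = 32 - 21 = 11
Total addresses = 2^11 = 2048

2048


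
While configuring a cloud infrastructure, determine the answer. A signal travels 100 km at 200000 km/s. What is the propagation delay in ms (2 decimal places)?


Given: distance = 100 km, speed = 200000 km/s
Delay = distance / speed = 100 / 200000 seconds
Delay in ms = 100 * 1000 / 200000
Delay = 0.5000 ms
Rounded to 2 dp = 0.50 ms

0.50


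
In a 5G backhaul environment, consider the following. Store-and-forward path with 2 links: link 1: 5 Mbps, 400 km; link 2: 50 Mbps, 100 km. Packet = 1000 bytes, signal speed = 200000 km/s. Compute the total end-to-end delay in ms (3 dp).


Packet = 1000 bytes = 8000 bits. Store-and-forward: sum (t_trans + t_prop) per link.
Link 1: t_trans = 8000/(5*10^6) s = 1.6000 ms; t_prop = 400/200000 s = 2.0000 ms; subtotal = 3.6000 ms
Link 2: t_trans = 8000/(50*10^6) s = 0.1600 ms; t_prop = 100/200000 s = 0.5000 ms; subtotal = 0.6600 ms
End-to-end = 3.6000 + 0.6600 = 4.2600 ms -> 4.260 ms (3 dp)

4.260


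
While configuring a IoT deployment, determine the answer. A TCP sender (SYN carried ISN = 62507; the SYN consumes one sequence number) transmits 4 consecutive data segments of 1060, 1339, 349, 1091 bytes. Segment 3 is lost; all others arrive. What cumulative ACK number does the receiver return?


SYN uses sequence number 62507; first data byte = ISN + 1 = 62508.
Segment 1: SEQ = 62508, len = 1060 B, covers [62508, 63567]
Segment 2: SEQ = 63568, len = 1339 B, covers [63568, 64906]
Segment 3: SEQ = 64907, len = 349 B, covers [64907, 65255] [LOST]
Segment 4: SEQ = 65256, len = 1091 B, covers [65256, 66346]
In-order data received: bytes [62508, 64906] (segments 1..2).
Segment 3 missing -> gap begins at byte 64907; later segments buffered out of order.
Cumulative ACK = next expected in-order byte = 62508 + 1060 + 1339 = 64907

64907


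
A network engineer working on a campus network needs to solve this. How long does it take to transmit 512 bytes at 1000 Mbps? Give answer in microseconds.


Given: packet = 512 bytes, bandwidth = 1000 Mbps
Packet in bits = 512 * 8 = 4096 bits
Bandwidth = 1000 * 10^6 = 1000000000 bps
Time = 4096 / 1000000000 seconds
Time in us = 4096 * 10^6 / 1000000000 = 4.096

4.096


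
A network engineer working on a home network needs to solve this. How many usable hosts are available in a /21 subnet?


Given: subnet mask /21
Host bits = 32 - 21 = 11
Total addresses = 2^11 = 2048
Usable hosts = 2048 - 2 (network + broadcast) = 2046

2046


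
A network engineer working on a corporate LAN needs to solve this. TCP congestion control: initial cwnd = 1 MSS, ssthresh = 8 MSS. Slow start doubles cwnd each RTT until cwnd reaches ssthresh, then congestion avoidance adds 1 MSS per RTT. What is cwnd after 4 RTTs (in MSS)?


RTT 0: cwnd = 1 MSS (initial)
RTT 1: cwnd = 2 MSS (slow start, doubled)
RTT 2: cwnd = 4 MSS (slow start, doubled)
RTT 3: cwnd = 8 MSS (slow start, doubled)
RTT 4: cwnd = 9 MSS (congestion avoidance, +1)

9


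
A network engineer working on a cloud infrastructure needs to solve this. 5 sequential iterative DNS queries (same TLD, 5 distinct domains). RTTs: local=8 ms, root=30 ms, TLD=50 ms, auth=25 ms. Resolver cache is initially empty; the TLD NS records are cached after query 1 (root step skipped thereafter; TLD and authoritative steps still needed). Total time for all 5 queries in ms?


Lookup 1 (cold cache): local + root + TLD + auth = 8 + 30 + 50 + 25 = 113 ms
Lookups 2..5 (TLD NS cached -> skip root; new domain -> still ask TLD and auth): local + TLD + auth = 8 + 50 + 25 = 83 ms each
Remaining 4 lookups: 4 * 83 = 332 ms
Total = 113 + 332 = 445 ms

445


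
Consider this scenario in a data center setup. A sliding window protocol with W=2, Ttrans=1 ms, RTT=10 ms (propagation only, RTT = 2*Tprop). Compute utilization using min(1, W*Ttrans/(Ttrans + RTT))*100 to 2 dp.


Given: W = 2, Ttrans = 1 ms, RTT = 10 ms (= 2 * Tprop, Tprop = 5 ms)
Cycle time = Ttrans + RTT = 1 + 10 = 11 ms (first packet sent until its ACK returns)
W * Ttrans = 2 * 1 = 2 ms of sending per cycle
W * Ttrans / (Ttrans + RTT) = 2 / 11 = 0.181818
U = min(1, 0.181818) = 0.181818
U% = 18.18%

18.18


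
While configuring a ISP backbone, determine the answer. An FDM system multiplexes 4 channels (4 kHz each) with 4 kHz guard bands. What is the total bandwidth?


Given: 4 channels, 4 kHz each, guard = 4 kHz
Channel bandwidth = 4 * 4 = 16 kHz
Guard bands = 3 gaps * 4 kHz = 12 kHz
Total = 16 + 12 = 28 kHz

28


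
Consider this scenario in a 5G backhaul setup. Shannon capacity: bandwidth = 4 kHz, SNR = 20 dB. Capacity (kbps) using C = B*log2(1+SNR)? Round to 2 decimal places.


Given: B = 4 kHz, SNR = 20 dB
SNR linear = 10^(20/10) = 100
1 + SNR = 101
log2(101) = 6.6582114828
C = 4 * 1000 * 6.6582114828 = 26632.8459 bps
C = 26.632846 kbps -> 26.63 kbps (2 dp)

26.63


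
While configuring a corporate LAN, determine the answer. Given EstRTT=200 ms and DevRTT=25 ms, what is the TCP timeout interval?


Given: EstRTT = 200 ms, DevRTT = 25 ms
Timeout = EstRTT + 4 * DevRTT
4 * DevRTT = 4 * 25 = 100
Timeout = 200 + 100 = 300 ms

300


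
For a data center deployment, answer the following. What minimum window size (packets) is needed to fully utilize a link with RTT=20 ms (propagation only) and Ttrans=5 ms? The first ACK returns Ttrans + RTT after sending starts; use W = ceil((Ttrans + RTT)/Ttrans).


Given: Ttrans = 5 ms, RTT = 20 ms (= 2 * Tprop, Tprop = 10 ms)
Time until first ACK returns = Ttrans + RTT = 5 + 20 = 25 ms
Need W * Ttrans >= Ttrans + RTT  ->  W >= (Ttrans + RTT) / Ttrans
(Ttrans + RTT) / Ttrans = 25 / 5 = 5
W_min = ceil(5) = 5

5


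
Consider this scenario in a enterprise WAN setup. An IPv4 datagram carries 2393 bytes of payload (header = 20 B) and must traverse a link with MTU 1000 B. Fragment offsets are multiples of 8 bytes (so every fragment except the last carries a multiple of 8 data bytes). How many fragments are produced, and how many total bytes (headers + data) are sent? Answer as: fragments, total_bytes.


Max data per non-final fragment = floor((MTU - header)/8)*8 = floor((1000 - 20)/8)*8 = floor(980/8)*8 = 976 B
Final fragment needs no 8-byte alignment: it can carry up to MTU - header = 980 B
Non-final fragments needed = ceil((payload - 980) / 976) = ceil(1413/976) = ceil(1.4477) = 2
Number of fragments = 2 + 1 = 3
Fragment sizes (data): 2 * 976 B + 441 B (last, 441 <= 980 OK)
Total bytes sent = payload + n_frags * header = 2393 + 3*20 = 2393 + 60 = 2453 B

3, 2453


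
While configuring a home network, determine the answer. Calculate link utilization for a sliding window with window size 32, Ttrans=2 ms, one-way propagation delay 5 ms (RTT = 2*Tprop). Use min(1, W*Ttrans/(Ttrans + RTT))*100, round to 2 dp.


Given: W = 32, Ttrans = 2 ms, RTT = 10 ms (= 2 * Tprop, Tprop = 5 ms)
Cycle time = Ttrans + RTT = 2 + 10 = 12 ms (first packet sent until its ACK returns)
W * Ttrans = 32 * 2 = 64 ms of sending per cycle
W * Ttrans / (Ttrans + RTT) = 64 / 12 = 5.333333
U = min(1, 5.333333) = 1.000000
U% = 100.00%

100.00


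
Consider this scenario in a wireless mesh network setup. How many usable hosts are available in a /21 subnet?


Given: subnet mask /21
Host bits = 32 - 21 = 11
Total addresses = 2^11 = 2048
Usable hosts = 2048 - 2 (network + broadcast) = 2046

2046


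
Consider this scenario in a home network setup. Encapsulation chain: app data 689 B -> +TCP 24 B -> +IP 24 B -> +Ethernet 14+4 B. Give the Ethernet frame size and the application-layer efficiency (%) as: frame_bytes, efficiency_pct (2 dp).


TCP segment = 689 + 24 = 713 B
IP packet = 713 + 24 = 737 B
Ethernet frame = 737 + 14 + 4 = 755 B
Efficiency = app / frame = 689 / 755 = 0.912583 = 91.2583% -> 91.26% (2 dp)

755, 91.26


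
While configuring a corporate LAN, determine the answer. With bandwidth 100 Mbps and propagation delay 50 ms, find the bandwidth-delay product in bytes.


Given: bandwidth = 100 Mbps, delay = 50 ms
BDP in bits = 100 * 10^6 * 50 / 1000
BDP in bits = 5000000
BDP in bytes = 5000000 / 8 = 625000

625000


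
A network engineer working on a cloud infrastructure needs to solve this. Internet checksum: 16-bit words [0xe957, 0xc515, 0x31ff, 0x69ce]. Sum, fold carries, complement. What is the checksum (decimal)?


Given words: [0xe957, 0xc515, 0x31ff, 0x69ce]
Step 1: Sum all words
Raw sum = 59735 + 50453 + 12799 + 27086 = 150073
Step 2: Fold carry: (19001 + 2) = 19003
One's complement = ~19003 & 0xFFFF = 46532

46532


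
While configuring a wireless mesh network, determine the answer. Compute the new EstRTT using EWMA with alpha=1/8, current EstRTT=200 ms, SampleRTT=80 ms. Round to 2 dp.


Given: EstRTT = 200 ms, SampleRTT = 80 ms, alpha = 1/8
New EstRTT = (1 - alpha) * EstRTT + alpha * SampleRTT
(7/8) * 200 = 175
(1/8) * 80 = 10
New EstRTT = 175 + 10 = 185 ms -> 185.00 ms (2 dp)

185.00


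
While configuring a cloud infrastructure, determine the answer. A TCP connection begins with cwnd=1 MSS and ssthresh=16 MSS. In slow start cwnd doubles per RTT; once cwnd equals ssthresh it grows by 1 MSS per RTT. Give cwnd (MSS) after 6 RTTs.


RTT 0: cwnd = 1 MSS (initial)
RTT 1: cwnd = 2 MSS (slow start, doubled)
RTT 2: cwnd = 4 MSS (slow start, doubled)
RTT 3: cwnd = 8 MSS (slow start, doubled)
RTT 4: cwnd = 16 MSS (slow start, doubled)
RTT 5: cwnd = 17 MSS (congestion avoidance, +1)
RTT 6: cwnd = 18 MSS (congestion avoidance, +1)

18


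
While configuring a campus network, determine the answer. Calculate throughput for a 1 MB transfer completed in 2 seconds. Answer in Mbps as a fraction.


Given: file = 1 MB, time = 2 s
File in Mb = 1 * 8 = 8 Mb
Throughput = 8 / 2 Mbps
Throughput = 4 Mbps

4


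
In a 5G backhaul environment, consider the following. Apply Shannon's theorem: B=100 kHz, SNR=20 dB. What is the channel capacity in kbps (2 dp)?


Given: B = 100 kHz, SNR = 20 dB
SNR linear = 10^(20/10) = 100
1 + SNR = 101
log2(101) = 6.6582114828
C = 100 * 1000 * 6.6582114828 = 665821.1483 bps
C = 665.821148 kbps -> 665.82 kbps (2 dp)

665.82


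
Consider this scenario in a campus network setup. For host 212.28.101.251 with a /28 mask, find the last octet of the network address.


Given: IP = 212.28.101.251, prefix = /28
Subnet mask = 255.255.255.240
Last octet of IP: 251
Last octet of mask: 240
Network last octet = 251 AND 240 = 240

240


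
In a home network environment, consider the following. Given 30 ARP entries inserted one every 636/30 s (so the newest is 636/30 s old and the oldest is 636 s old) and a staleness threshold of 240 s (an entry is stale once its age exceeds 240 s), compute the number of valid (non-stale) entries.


Ages are k * 636/30 s for k = 1..30 (spacing = 21.2000 s).
Entry k is valid iff k * 636/30 <= 240 iff k <= 30 * 240 / 636 = 11.3208
n_valid = floor(11.3208) = 11
(n_stale = 30 - 11 = 19)

11


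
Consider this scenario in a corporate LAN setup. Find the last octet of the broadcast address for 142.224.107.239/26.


Given: IP = 142.224.107.239, prefix = /26
Host bits = 32 - 26 = 6
Network last octet = 239 AND mask = 192
Host part size = 2^6 - 1 = 63
Broadcast last octet = 192 OR 63 = 255

255


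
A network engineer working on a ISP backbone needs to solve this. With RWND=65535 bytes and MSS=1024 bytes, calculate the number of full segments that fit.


Given: RWND = 65535 bytes, MSS = 1024 bytes
Full segments = floor(RWND / MSS)
Full segments = floor(65535 / 1024)
Full segments = floor(63.999) = 63

63


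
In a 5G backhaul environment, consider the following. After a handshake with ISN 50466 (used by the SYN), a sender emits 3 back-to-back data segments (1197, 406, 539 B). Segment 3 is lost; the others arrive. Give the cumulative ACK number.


SYN uses sequence number 50466; first data byte = ISN + 1 = 50467.
Segment 1: SEQ = 50467, len = 1197 B, covers [50467, 51663]
Segment 2: SEQ = 51664, len = 406 B, covers [51664, 52069]
Segment 3: SEQ = 52070, len = 539 B, covers [52070, 52608] [LOST]
In-order data received: bytes [50467, 52069] (segments 1..2).
Segment 3 missing -> gap begins at byte 52070.
Cumulative ACK = next expected in-order byte = 50467 + 1197 + 406 = 52070

52070


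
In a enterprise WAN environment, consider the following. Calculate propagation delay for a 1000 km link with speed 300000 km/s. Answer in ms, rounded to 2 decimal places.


Given: distance = 1000 km, speed = 300000 km/s
Delay = distance / speed = 1000 / 300000 seconds
Delay in ms = 1000 * 1000 / 300000
Delay = 3.3333 ms
Rounded to 2 dp = 3.33 ms

3.33


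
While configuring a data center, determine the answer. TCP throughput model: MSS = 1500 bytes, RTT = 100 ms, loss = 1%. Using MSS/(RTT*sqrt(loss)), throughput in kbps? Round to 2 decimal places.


Given: MSS = 1500 bytes, RTT = 100 ms, loss = 1%
RTT in seconds = 100 / 1000 = 0.1
Loss rate = 1% = 0.01
sqrt(loss) = sqrt(0.01) = 0.1
Throughput (bytes/s) = 1500 / (0.1 * 0.1) = 150000.0000
Throughput (kbps) = 150000.0000 * 8 / 1000 = 1200.000000 -> 1200.00 kbps (2 dp)

1200.00


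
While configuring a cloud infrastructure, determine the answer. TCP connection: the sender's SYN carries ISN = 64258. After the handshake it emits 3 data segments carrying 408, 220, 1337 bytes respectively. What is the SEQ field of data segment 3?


The SYN occupies sequence number ISN = 64258, so the first data byte is ISN + 1 = 64259.
SEQ of data segment i = (ISN + 1) + sum of payload sizes of segments 1..i-1.
Segment 1: SEQ = 64259, payload = 408 bytes
Segment 2: SEQ = 64667, payload = 220 bytes
Segment 3: SEQ = 64887, payload = 1337 bytes
SEQ of segment 3 = 64259 + 408 + 220 = 64887

64887


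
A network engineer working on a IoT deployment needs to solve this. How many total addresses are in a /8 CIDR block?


Given: CIDR prefix /8
Host bits = 32 - 8 = 24
Total addresses = 2^24 = 16777216

16777216


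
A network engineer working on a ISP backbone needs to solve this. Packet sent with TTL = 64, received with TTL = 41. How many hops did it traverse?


Given: initial TTL = 64, received TTL = 41
Hops = initial TTL - received TTL
Hops = 64 - 41 = 23

23


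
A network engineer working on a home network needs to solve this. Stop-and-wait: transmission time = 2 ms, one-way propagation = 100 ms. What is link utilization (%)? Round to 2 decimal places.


Given: Ttrans = 2 ms, Tprop = 100 ms
RTT = 2 * Tprop = 2 * 100 = 200 ms
U = Ttrans / (Ttrans + RTT)
U = 2 / (2 + 200)
U = 2 / 202 = 0.009901
U% = 0.99%

0.99


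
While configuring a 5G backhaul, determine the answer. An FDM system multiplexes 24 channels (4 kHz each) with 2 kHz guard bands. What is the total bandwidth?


Given: 24 channels, 4 kHz each, guard = 2 kHz
Channel bandwidth = 24 * 4 = 96 kHz
Guard bands = 23 gaps * 2 kHz = 46 kHz
Total = 96 + 46 = 142 kHz

142


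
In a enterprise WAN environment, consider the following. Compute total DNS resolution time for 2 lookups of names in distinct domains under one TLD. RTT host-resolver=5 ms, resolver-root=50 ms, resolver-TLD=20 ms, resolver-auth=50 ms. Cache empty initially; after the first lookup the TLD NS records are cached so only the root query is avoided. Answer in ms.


Lookup 1 (cold cache): local + root + TLD + auth = 5 + 50 + 20 + 50 = 125 ms
Lookups 2..2 (TLD NS cached -> skip root; new domain -> still ask TLD and auth): local + TLD + auth = 5 + 20 + 50 = 75 ms each
Remaining 1 lookups: 1 * 75 = 75 ms
Total = 125 + 75 = 200 ms

200


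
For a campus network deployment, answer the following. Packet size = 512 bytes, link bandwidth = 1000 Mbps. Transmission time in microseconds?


Given: packet = 512 bytes, bandwidth = 1000 Mbps
Packet in bits = 512 * 8 = 4096 bits
Bandwidth = 1000 * 10^6 = 1000000000 bps
Time = 4096 / 1000000000 seconds
Time in us = 4096 * 10^6 / 1000000000 = 4.096

4.096


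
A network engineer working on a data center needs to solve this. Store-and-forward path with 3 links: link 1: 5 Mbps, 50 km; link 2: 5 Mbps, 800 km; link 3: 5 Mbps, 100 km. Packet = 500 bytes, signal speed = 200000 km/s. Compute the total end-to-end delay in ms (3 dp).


Packet = 500 bytes = 4000 bits. Store-and-forward: sum (t_trans + t_prop) per link.
Link 1: t_trans = 4000/(5*10^6) s = 0.8000 ms; t_prop = 50/200000 s = 0.2500 ms; subtotal = 1.0500 ms
Link 2: t_trans = 4000/(5*10^6) s = 0.8000 ms; t_prop = 800/200000 s = 4.0000 ms; subtotal = 4.8000 ms
Link 3: t_trans = 4000/(5*10^6) s = 0.8000 ms; t_prop = 100/200000 s = 0.5000 ms; subtotal = 1.3000 ms
End-to-end = 1.0500 + 4.8000 + 1.3000 = 7.1500 ms -> 7.150 ms (3 dp)

7.150


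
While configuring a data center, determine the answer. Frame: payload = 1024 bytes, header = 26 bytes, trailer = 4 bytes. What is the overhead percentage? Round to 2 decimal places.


Given: payload = 1024 B, header = 26 B, trailer = 4 B
Overhead bytes = header + trailer = 26 + 4 = 30
Total frame = payload + overhead = 1024 + 30 = 1054
Overhead % = 30 / 1054 * 100 = 2.8463% -> 2.85% (2 dp)

2.85


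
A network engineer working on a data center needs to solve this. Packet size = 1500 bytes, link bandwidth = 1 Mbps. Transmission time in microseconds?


Given: packet = 1500 bytes, bandwidth = 1 Mbps
Packet in bits = 1500 * 8 = 12000 bits
Bandwidth = 1 * 10^6 = 1000000 bps
Time = 12000 / 1000000 seconds
Time in us = 12000 * 10^6 / 1000000 = 12000

12000


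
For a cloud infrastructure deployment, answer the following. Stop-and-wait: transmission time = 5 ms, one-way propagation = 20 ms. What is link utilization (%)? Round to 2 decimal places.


Given: Ttrans = 5 ms, Tprop = 20 ms
RTT = 2 * Tprop = 2 * 20 = 40 ms
U = Ttrans / (Ttrans + RTT)
U = 5 / (5 + 40)
U = 5 / 45 = 0.111111
U% = 11.11%

11.11


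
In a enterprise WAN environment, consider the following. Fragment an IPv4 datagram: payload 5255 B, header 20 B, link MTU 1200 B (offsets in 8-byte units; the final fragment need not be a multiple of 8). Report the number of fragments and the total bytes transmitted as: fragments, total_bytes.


Max data per non-final fragment = floor((MTU - header)/8)*8 = floor((1200 - 20)/8)*8 = floor(1180/8)*8 = 1176 B
Final fragment needs no 8-byte alignment: it can carry up to MTU - header = 1180 B
Non-final fragments needed = ceil((payload - 1180) / 1176) = ceil(4075/1176) = ceil(3.4651) = 4
Number of fragments = 4 + 1 = 5
Fragment sizes (data): 4 * 1176 B + 551 B (last, 551 <= 1180 OK)
Total bytes sent = payload + n_frags * header = 5255 + 5*20 = 5255 + 100 = 5355 B

5, 5355


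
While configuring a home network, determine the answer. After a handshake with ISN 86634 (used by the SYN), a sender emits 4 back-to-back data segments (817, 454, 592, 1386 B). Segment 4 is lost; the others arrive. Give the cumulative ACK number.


SYN uses sequence number 86634; first data byte = ISN + 1 = 86635.
Segment 1: SEQ = 86635, len = 817 B, covers [86635, 87451]
Segment 2: SEQ = 87452, len = 454 B, covers [87452, 87905]
Segment 3: SEQ = 87906, len = 592 B, covers [87906, 88497]
Segment 4: SEQ = 88498, len = 1386 B, covers [88498, 89883] [LOST]
In-order data received: bytes [86635, 88497] (segments 1..3).
Segment 4 missing -> gap begins at byte 88498.
Cumulative ACK = next expected in-order byte = 86635 + 817 + 454 + 592 = 88498

88498
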